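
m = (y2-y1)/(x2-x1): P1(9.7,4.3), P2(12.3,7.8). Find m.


dy = 7.8 - 4.3 = 3.5
dx = 12.3 - 9.7 = 2.6
m = 3.5/2.6 = 1.3462

m = 1.3462


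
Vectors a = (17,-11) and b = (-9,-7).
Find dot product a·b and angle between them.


a·b = 17*(-9) - 11*(-7) = -153 + 77 = -76
|a| = sqrt(289+121) = 20.2485
|b| = sqrt(81+49) = 11.4018
cos(theta) = -76/(sqrt(410)*sqrt(130)) = -76/sqrt(53300) = -0.329193
theta = arccos(-76/sqrt(53300)) = 109.2198 degrees

a·b = -76, theta = 109.2198 deg


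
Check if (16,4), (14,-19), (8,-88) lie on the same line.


16*(-19+ 88) + 14*(-88-4) + 8*(4+ 19)
= 1104 - 1288 + 184 = 0

Yes, collinear (determinant = 0)


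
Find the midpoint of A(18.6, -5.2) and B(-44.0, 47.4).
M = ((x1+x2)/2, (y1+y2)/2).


Mx = (18.6 - 44.0)/2 = -25.4/2 = -12.7000
My = (-5.2 + 47.4)/2 = 42.2/2 = 21.1000

(-12.7000, 21.1000)


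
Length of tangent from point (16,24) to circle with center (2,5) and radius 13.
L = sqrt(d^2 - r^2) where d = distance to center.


d = sqrt((16-2)^2 + (24-5)^2) = sqrt(196+361) = 23.6008
L = sqrt(557.0000 - 169) = sqrt(388.0000) = 19.6977

19.6977


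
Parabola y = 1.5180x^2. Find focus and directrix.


a = 1.5180
1/(4a) = 0.1647
Focus = (0, 0.1647)
Directrix: y = -0.1647

Focus = (0, 0.1647), Directrix: y = -0.1647


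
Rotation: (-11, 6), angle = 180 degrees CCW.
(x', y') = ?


cos(180) = -1, sin(180) = 0
x' = -11*(-1) - 6*0 = 11
y' = -11*0 + 6*(-1) = -6

(11, -6)


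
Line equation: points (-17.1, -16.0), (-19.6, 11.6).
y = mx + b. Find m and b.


m = (27.6)/(-2.5) = -11.0400
b = y1 - m*x1 = -16.0 - (27.6*(-17.1))/(-2.5) = -16.0 - 188.7840 = -204.7840

y = -11.0400x - 204.7840


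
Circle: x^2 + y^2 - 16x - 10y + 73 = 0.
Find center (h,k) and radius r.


h = -D/2 = 16/2 = 8
k = -E/2 = 10/2 = 5
r^2 = h^2 + k^2 - F = 64 + 25 - 73 = 16
r = 4

Center (8, 5), radius = 4


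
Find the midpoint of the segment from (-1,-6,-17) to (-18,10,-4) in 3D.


Mx = (-1- 18)/2 = -9.5000
My = (-6+10)/2 = 2.0000
Mz = (-17- 4)/2 = -10.5000

M = (-9.5000, 2.0000, -10.5000)


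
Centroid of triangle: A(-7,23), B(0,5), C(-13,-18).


Gx = (-7+0- 13)/3 = -20/3 = -6.6667
Gy = (23+5- 18)/3 = 10/3 = 3.3333

G = (-6.6667, 3.3333)


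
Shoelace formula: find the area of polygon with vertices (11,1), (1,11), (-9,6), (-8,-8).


sum(xi*y_{i+1}) = 11*11 + 1*6 - 9*(-8) - 8*1 = 191
sum(yi*x_{i+1}) = 1*1 + 11*(-9) + 6*(-8) - 8*11 = -234
Area = |191 + 234|/2 = 425/2 = 212.5000

212.5000 sq units


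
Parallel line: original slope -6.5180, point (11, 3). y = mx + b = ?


Parallel lines have equal slopes.
m2 = -6.5180
b2 = 3 + 6.5180*11 = 74.6980

y = -6.5180x + 74.6980


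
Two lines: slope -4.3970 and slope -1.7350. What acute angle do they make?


m1-m2 = -2.662
1+m1*m2 = 8.628795
tan(theta) = |-2.662/8.628795| = 0.308502
theta = arctan(|-2.662/8.628795|) = 17.1451 degrees (acute angle)

17.1451 degrees


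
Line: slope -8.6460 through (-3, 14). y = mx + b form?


y - 14 = -8.6460(x + 3)
y = -8.6460x + 14 + 8.6460*(-3)
y = -8.6460x - 11.9380

y = -8.6460x - 11.9380


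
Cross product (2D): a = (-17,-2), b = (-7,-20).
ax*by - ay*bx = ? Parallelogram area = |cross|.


cross = -17*(-20) + 2*(-7) = 340 - 14 = 326
Parallelogram area = |326| = 326

cross = 326, parallelogram area = 326


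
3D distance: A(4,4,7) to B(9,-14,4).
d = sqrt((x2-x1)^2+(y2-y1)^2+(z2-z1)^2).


dx=5, dy=-18, dz=-3
d = sqrt(25+324+9) = sqrt(358) = 18.9209

18.9209


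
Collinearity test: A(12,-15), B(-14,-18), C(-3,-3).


12*(-18+ 3) - 14*(-3+ 15) - 3*(-15+ 18)
= -180 - 168 - 9 = -357

No, not collinear (determinant = -357)


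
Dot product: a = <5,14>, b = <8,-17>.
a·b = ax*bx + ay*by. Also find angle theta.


a·b = 5*8 + 14*(-17) = 40 - 238 = -198
|a| = sqrt(25+196) = 14.8661
|b| = sqrt(64+289) = 18.7883
cos(theta) = -198/(sqrt(221)*sqrt(353)) = -198/sqrt(78013) = -0.708895
theta = arccos(-198/sqrt(78013)) = 135.1451 degrees

a·b = -198, theta = 135.1451 deg


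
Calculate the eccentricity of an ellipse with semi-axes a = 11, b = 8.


c = sqrt(121-64) = sqrt(57) = 7.5498
e = c/a = sqrt(57)/11 = 0.6863

e = 0.6863


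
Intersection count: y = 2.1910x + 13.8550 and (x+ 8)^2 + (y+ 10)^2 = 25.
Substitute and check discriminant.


Substitute y = 2.1910x + 13.8550: (x+ 8)^2 + (2.1910x+13.8550+ 10)^2 = 25
Expand to Ax^2 + Bx + C = 0, where b-k = 23.855
A = 1+m^2 = 5.800481
B = 2(m(b-k) - h) = 2(2.1910*23.855 + 8) = 120.53261
C = h^2 + (b-k)^2 - r^2 = 64 + 569.061025 - 25 = 608.061025
disc = B^2-4AC = 14528.1101 - 14108.1857 = 419.9244
disc > 0

2 intersection points


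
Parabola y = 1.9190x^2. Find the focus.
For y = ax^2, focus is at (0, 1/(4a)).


a = 1.9190
4a = 7.6760
focus = (0, 1/7.6760) = (0, 0.1303)

Focus = (0, 0.1303)


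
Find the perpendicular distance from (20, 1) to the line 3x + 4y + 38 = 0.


|3*20 + 4*1 + 38| = |102| = 102
sqrt(9 + 16) = sqrt(25) = 5.0000
d = 102/sqrt(25) = 20.4000

20.4000


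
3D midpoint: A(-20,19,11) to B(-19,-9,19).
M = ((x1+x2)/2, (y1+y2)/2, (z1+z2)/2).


Mx = (-20- 19)/2 = -19.5000
My = (19- 9)/2 = 5.0000
Mz = (11+19)/2 = 15.0000

M = (-19.5000, 5.0000, 15.0000)


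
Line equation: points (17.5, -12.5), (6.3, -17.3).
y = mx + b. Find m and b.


m = (-4.8)/(-11.2) = 0.4286
b = y1 - m*x1 = -12.5 - (-4.8*17.5)/(-11.2) = -12.5 - 7.5000 = -20.0000

y = 0.4286x - 20.0000


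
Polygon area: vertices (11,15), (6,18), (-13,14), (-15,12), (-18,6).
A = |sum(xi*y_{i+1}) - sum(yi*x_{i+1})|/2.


sum(xi*y_{i+1}) = 11*18 + 6*14 - 13*12 - 15*6 - 18*15 = -234
sum(yi*x_{i+1}) = 15*6 + 18*(-13) + 14*(-15) + 12*(-18) + 6*11 = -504
Area = |-234 + 504|/2 = 270/2 = 135.0000

135.0000 sq units


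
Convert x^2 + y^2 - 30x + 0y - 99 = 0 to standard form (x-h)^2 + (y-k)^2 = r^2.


h = -D/2 = 30/2 = 15
k = -E/2 = 0/2 = 0
r^2 = h^2 + k^2 - F = 225 + 0 + 99 = 324
r = 18

Center (15, 0), radius = 18


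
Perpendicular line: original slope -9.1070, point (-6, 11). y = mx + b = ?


Perpendicular slope = -1/m1 = -1/(-9.1070) = 0.1098
b2 = y0 - m2*x0 = 11 - 6/(-9.1070) = 11 + 0.6588 = 11.6588

y = 0.1098x + 11.6588


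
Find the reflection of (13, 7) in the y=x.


Reflection rule for y=x: (y, x)
(13, 7) -> (7, 13)

(7, 13)


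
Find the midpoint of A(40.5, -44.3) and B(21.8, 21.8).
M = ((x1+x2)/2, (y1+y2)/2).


Mx = (40.5 + 21.8)/2 = 62.3/2 = 31.1500
My = (-44.3 + 21.8)/2 = -22.5/2 = -11.2500

(31.1500, -11.2500)


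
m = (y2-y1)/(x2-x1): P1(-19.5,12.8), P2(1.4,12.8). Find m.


dy = 12.8 - 12.8 = 0.0
dx = 1.4 + 19.5 = 20.9
m = 0.0/20.9 = 0

m = 0


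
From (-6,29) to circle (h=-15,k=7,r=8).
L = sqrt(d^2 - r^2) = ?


d = sqrt((-6+ 15)^2 + (29-7)^2) = sqrt(81+484) = 23.7697
L = sqrt(565.0000 - 64) = sqrt(501.0000) = 22.3830

22.3830


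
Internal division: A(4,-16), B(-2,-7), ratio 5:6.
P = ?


Px = (5*(-2) + 6*4)/11 = 14/11 = 1.2727
Py = (5*(-7) + 6*(-16))/11 = -131/11 = -11.9091

P = (1.2727, -11.9091)


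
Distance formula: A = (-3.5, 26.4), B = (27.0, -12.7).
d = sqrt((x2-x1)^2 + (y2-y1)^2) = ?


dx = 27.0 + 3.5 = 30.5
dy = -12.7 - 26.4 = -39.1
d = sqrt(930.25 + 1528.81) = sqrt(2459.06) = 49.5889

49.5889


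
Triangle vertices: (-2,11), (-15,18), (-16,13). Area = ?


-2*(18-13) = -10
-15*(13-11) = -30
-16*(11-18) = 112
sum = 72
Area = |72|/2 = 36.0000

36.0000 sq units


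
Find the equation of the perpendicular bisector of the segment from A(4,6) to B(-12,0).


Midpoint = (-4, 3)
Slope of AB = dy/dx = -6/(-16) = 0.3750
Perp slope = -dx/dy = -16/6 = -2.6667
b = My - (perp slope)*Mx = 3 + (-16*(-4))/(-6) = 3 - 10.6667 = -7.6667

y = -2.6667x - 7.6667


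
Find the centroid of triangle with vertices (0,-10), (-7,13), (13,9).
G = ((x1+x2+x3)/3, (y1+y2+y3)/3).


Gx = (0- 7+13)/3 = 6/3 = 2.0000
Gy = (-10+13+9)/3 = 12/3 = 4.0000

G = (2.0000, 4.0000)


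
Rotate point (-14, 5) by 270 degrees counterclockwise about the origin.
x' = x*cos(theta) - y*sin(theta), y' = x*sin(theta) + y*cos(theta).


cos(270) = 0, sin(270) = -1
x' = -14*0 - 5*(-1) = 5
y' = -14*(-1) + 5*0 = 14

(5, 14)


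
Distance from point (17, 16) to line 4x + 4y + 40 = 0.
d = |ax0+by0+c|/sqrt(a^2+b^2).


|4*17 + 4*16 + 40| = |172| = 172
sqrt(16 + 16) = sqrt(32) = 5.6569
d = 172/sqrt(32) = 30.4056

30.4056


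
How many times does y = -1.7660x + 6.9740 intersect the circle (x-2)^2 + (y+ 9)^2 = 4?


Substitute y = -1.7660x + 6.9740: (x-2)^2 + (-1.7660x+6.9740+ 9)^2 = 4
Expand to Ax^2 + Bx + C = 0, where b-k = 15.974
A = 1+m^2 = 4.118756
B = 2(m(b-k) - h) = 2(-1.7660*15.974 - 2) = -60.420168
C = h^2 + (b-k)^2 - r^2 = 4 + 255.168676 - 4 = 255.168676
disc = B^2-4AC = 3650.5967 - 4203.9101 = -553.3134
disc < 0

0 intersection points


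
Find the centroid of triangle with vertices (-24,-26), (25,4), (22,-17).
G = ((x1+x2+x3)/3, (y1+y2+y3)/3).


Gx = (-24+25+22)/3 = 23/3 = 7.6667
Gy = (-26+4- 17)/3 = -39/3 = -13.0000

G = (7.6667, -13.0000)


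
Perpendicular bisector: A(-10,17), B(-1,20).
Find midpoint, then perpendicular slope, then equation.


Midpoint = (-5.5, 18.5)
Slope of AB = dy/dx = 3/9 = 0.3333
Perp slope = -dx/dy = -9/3 = -3.0000
b = My - (perp slope)*Mx = 18.5 + (9*(-5.5))/3 = 18.5 - 16.5000 = 2.0000

y = -3.0000x + 2.0000


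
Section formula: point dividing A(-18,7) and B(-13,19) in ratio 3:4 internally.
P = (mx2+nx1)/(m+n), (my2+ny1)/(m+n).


Px = (3*(-13) + 4*(-18))/7 = -111/7 = -15.8571
Py = (3*19 + 4*7)/7 = 85/7 = 12.1429

P = (-15.8571, 12.1429)


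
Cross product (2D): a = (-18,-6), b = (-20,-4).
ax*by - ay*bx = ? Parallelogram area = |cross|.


cross = -18*(-4) + 6*(-20) = 72 - 120 = -48
Parallelogram area = |-48| = 48

cross = -48, parallelogram area = 48


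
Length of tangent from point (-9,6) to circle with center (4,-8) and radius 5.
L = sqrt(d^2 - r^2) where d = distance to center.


d = sqrt((-9-4)^2 + (6+ 8)^2) = sqrt(169+196) = 19.1050
L = sqrt(365.0000 - 25) = sqrt(340.0000) = 18.4391

18.4391


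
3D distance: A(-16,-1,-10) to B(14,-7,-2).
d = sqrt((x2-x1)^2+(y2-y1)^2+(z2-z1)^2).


dx=30, dy=-6, dz=8
d = sqrt(900+36+64) = sqrt(1000) = 31.6228

31.6228


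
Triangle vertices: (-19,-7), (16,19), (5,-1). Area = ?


-19*(19+ 1) = -380
16*(-1+ 7) = 96
5*(-7-19) = -130
sum = -414
Area = |-414|/2 = 207.0000

207.0000 sq units


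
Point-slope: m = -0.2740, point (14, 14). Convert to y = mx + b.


y - 14 = -0.2740(x - 14)
y = -0.2740x + 14 + 0.2740*14
y = -0.2740x + 17.8360

y = -0.2740x + 17.8360


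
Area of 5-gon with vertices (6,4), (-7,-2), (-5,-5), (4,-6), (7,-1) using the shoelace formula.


sum(xi*y_{i+1}) = 6*(-2) - 7*(-5) - 5*(-6) + 4*(-1) + 7*4 = 77
sum(yi*x_{i+1}) = 4*(-7) - 2*(-5) - 5*4 - 6*7 - 1*6 = -86
Area = |77 + 86|/2 = 163/2 = 81.5000

81.5000 sq units


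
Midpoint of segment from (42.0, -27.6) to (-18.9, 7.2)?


Mx = (42.0 - 18.9)/2 = 23.1/2 = 11.5500
My = (-27.6 + 7.2)/2 = -20.4/2 = -10.2000

(11.5500, -10.2000)


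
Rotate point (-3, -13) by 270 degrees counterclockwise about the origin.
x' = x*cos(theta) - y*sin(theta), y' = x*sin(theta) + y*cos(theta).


cos(270) = 0, sin(270) = -1
x' = -3*0 + 13*(-1) = -13
y' = -3*(-1) - 13*0 = 3

(-13, 3)


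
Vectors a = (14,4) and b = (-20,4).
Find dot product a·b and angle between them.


a·b = 14*(-20) + 4*4 = -280 + 16 = -264
|a| = sqrt(196+16) = 14.5602
|b| = sqrt(400+16) = 20.3961
cos(theta) = -264/(sqrt(212)*sqrt(416)) = -264/sqrt(88192) = -0.888975
theta = arccos(-264/sqrt(88192)) = 152.7447 degrees

a·b = -264, theta = 152.7447 deg


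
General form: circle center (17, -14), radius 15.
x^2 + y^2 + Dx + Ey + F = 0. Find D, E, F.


(x-17)^2 + (y+ 14)^2 = 15^2
D = -2h = -34, E = -2k = 28
F = h^2+k^2-r^2 = 289+196-225 = 260

D = -34, E = 28, F = 260


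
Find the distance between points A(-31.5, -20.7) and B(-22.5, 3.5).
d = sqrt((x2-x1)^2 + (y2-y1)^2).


dx = -22.5 + 31.5 = 9.0
dy = 3.5 + 20.7 = 24.2
d = sqrt(81.0 + 585.64) = sqrt(666.64) = 25.8194

25.8194


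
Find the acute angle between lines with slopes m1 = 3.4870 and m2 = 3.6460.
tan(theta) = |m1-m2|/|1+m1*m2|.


m1-m2 = -0.159
1+m1*m2 = 13.713602
tan(theta) = |-0.159/13.713602| = 0.011594
theta = arctan(|-0.159/13.713602|) = 0.6643 degrees (acute angle)

0.6643 degrees


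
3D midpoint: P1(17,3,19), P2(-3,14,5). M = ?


Mx = (17- 3)/2 = 7.0000
My = (3+14)/2 = 8.5000
Mz = (19+5)/2 = 12.0000

M = (7.0000, 8.5000, 12.0000)


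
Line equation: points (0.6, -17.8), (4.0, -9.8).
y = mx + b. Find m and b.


m = (8.0)/(3.4) = 2.3529
b = y1 - m*x1 = -17.8 - (8.0*0.6)/(3.4) = -17.8 - 1.4118 = -19.2118

y = 2.3529x - 19.2118


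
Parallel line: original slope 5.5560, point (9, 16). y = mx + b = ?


Parallel lines have equal slopes.
m2 = 5.5560
b2 = 16 - 5.5560*9 = -34.0040

y = 5.5560x - 34.0040


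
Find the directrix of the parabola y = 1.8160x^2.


a = 1.8160
1/(4a) = 0.1377
directrix: y = -0.1377 = -0.1377

y = -0.1377


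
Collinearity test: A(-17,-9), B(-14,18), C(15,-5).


-17*(18+ 5) - 14*(-5+ 9) + 15*(-9-18)
= -391 - 56 - 405 = -852

No, not collinear (determinant = -852)


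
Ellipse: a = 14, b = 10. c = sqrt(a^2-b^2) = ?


c^2 = 14^2 - 10^2 = 196 - 100 = 96
c = sqrt(96) = 9.7980

c = 9.7980


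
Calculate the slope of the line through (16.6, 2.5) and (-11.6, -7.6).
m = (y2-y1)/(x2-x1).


dy = -7.6 - 2.5 = -10.1
dx = -11.6 - 16.6 = -28.2
m = -10.1/(-28.2) = 0.3582

m = 0.3582


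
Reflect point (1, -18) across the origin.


Reflection rule for origin: (-x, -y)
(1, -18) -> (-1, 18)

(-1, 18)


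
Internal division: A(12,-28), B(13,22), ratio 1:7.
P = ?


Px = (1*13 + 7*12)/8 = 97/8 = 12.1250
Py = (1*22 + 7*(-28))/8 = -174/8 = -21.7500

P = (12.1250, -21.7500)


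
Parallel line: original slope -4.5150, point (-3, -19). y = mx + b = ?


Parallel lines have equal slopes.
m2 = -4.5150
b2 = -19 + 4.5150*(-3) = -32.5450

y = -4.5150x - 32.5450


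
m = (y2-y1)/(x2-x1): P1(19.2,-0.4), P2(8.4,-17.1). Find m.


dy = -17.1 + 0.4 = -16.7
dx = 8.4 - 19.2 = -10.8
m = -16.7/(-10.8) = 1.5463

m = 1.5463


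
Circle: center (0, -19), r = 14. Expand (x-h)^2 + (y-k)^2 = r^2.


(x-0)^2 + (y+ 19)^2 = 14^2
D = -2h = 0, E = -2k = 38
F = h^2+k^2-r^2 = 0+361-196 = 165

x^2 + y^2 + 38y + 165 = 0


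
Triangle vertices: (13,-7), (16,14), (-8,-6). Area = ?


13*(14+ 6) = 260
16*(-6+ 7) = 16
-8*(-7-14) = 168
sum = 444
Area = |444|/2 = 222.0000

222.0000 sq units


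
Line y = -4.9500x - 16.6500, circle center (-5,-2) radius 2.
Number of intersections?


Substitute y = -4.9500x - 16.6500: (x+ 5)^2 + (-4.9500x- 16.6500+ 2)^2 = 4
Expand to Ax^2 + Bx + C = 0, where b-k = -14.65
A = 1+m^2 = 25.5025
B = 2(m(b-k) - h) = 2(-4.9500*(-14.65) + 5) = 155.035
C = h^2 + (b-k)^2 - r^2 = 25 + 214.6225 - 4 = 235.6225
disc = B^2-4AC = 24035.8512 - 24035.8512 = 0
disc = 0

1 intersection point (tangent)


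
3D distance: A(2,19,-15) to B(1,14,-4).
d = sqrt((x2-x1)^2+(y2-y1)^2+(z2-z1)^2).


dx=-1, dy=-5, dz=11
d = sqrt(1+25+121) = sqrt(147) = 12.1244

12.1244


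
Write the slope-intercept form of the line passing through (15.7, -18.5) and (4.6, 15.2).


m = (33.7)/(-11.1) = -3.0360
b = y1 - m*x1 = -18.5 - (33.7*15.7)/(-11.1) = -18.5 + 47.6658 = 29.1658

y = -3.0360x + 29.1658


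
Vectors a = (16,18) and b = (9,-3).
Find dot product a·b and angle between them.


a·b = 16*9 + 18*(-3) = 144 - 54 = 90
|a| = sqrt(256+324) = 24.0832
|b| = sqrt(81+9) = 9.4868
cos(theta) = 90/(sqrt(580)*sqrt(90)) = 90/sqrt(52200) = 0.393919
theta = arccos(90/sqrt(52200)) = 66.8014 degrees

a·b = 90, theta = 66.8014 deg


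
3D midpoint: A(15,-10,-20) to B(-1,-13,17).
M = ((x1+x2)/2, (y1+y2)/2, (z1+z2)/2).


Mx = (15- 1)/2 = 7.0000
My = (-10- 13)/2 = -11.5000
Mz = (-20+17)/2 = -1.5000

M = (7.0000, -11.5000, -1.5000)


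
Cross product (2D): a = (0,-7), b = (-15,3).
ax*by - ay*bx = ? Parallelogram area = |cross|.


cross = 0*3 + 7*(-15) = 0 - 105 = -105
Parallelogram area = |-105| = 105

cross = -105, parallelogram area = 105


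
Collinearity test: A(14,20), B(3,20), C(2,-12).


14*(20+ 12) + 3*(-12-20) + 2*(20-20)
= 448 - 96 + 0 = 352

No, not collinear (determinant = 352)


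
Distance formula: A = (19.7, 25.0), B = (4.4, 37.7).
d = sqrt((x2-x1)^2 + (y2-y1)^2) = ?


dx = 4.4 - 19.7 = -15.3
dy = 37.7 - 25.0 = 12.7
d = sqrt(234.09 + 161.29) = sqrt(395.38) = 19.8842

19.8842


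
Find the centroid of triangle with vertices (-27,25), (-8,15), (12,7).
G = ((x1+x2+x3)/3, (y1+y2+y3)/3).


Gx = (-27- 8+12)/3 = -23/3 = -7.6667
Gy = (25+15+7)/3 = 47/3 = 15.6667

G = (-7.6667, 15.6667)


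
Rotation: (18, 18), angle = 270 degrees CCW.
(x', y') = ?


cos(270) = 0, sin(270) = -1
x' = 18*0 - 18*(-1) = 18
y' = 18*(-1) + 18*0 = -18

(18, -18)


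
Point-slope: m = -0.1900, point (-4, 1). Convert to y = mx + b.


y - 1 = -0.1900(x + 4)
y = -0.1900x + 1 + 0.1900*(-4)
y = -0.1900x + 0.2400

y = -0.1900x + 0.2400


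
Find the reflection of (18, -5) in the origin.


Reflection rule for origin: (-x, -y)
(18, -5) -> (-18, 5)

(-18, 5)


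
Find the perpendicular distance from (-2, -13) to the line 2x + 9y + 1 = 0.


|2*(-2) + 9*(-13) + 1| = |-120| = 120
sqrt(4 + 81) = sqrt(85) = 9.2195
d = 120/sqrt(85) = 13.0158

13.0158


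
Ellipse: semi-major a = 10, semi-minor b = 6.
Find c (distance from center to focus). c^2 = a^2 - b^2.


c^2 = 10^2 - 6^2 = 100 - 36 = 64
c = sqrt(64) = 8.0000

c = 8.0000


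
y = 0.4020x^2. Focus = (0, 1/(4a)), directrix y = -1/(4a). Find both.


a = 0.4020
1/(4a) = 0.6219
Focus = (0, 0.6219)
Directrix: y = -0.6219

Focus = (0, 0.6219), Directrix: y = -0.6219


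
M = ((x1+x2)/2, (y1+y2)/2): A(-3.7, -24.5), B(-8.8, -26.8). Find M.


Mx = (-3.7 - 8.8)/2 = -12.5/2 = -6.2500
My = (-24.5 - 26.8)/2 = -51.3/2 = -25.6500

(-6.2500, -25.6500)


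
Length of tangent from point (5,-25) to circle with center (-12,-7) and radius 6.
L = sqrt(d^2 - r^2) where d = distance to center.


d = sqrt((5+ 12)^2 + (-25+ 7)^2) = sqrt(289+324) = 24.7588
L = sqrt(613.0000 - 36) = sqrt(577.0000) = 24.0208

24.0208


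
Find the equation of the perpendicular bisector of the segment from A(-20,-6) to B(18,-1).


Midpoint = (-1, -3.5)
Slope of AB = dy/dx = 5/38 = 0.1316
Perp slope = -dx/dy = -38/5 = -7.6000
b = My - (perp slope)*Mx = -3.5 + (38*(-1))/5 = -3.5 - 7.6000 = -11.1000

y = -7.6000x - 11.1000


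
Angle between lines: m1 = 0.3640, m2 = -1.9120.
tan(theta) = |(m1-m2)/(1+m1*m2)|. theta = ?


m1-m2 = 2.276
1+m1*m2 = 0.304032
tan(theta) = |2.276/0.304032| = 7.486054
theta = arctan(|2.276/0.304032|) = 82.3914 degrees (acute angle)

82.3914 degrees


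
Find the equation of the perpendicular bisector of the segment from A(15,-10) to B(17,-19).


Midpoint = (16, -14.5)
Slope of AB = dy/dx = -9/2 = -4.5000
Perp slope = -dx/dy = 2/9 = 0.2222
b = My - (perp slope)*Mx = -14.5 + (2*16)/(-9) = -14.5 - 3.5556 = -18.0556

y = 0.2222x - 18.0556


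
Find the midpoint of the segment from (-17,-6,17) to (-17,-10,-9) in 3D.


Mx = (-17- 17)/2 = -17.0000
My = (-6- 10)/2 = -8.0000
Mz = (17- 9)/2 = 4.0000

M = (-17.0000, -8.0000, 4.0000)


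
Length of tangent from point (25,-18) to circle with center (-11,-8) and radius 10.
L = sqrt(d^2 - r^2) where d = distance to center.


d = sqrt((25+ 11)^2 + (-18+ 8)^2) = sqrt(1296+100) = 37.3631
L = sqrt(1396.0000 - 100) = sqrt(1296.0000) = 36.0000

36.0000


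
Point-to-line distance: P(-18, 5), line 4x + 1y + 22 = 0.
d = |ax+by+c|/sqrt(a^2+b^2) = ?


|4*(-18) + 1*5 + 22| = |-45| = 45
sqrt(16 + 1) = sqrt(17) = 4.1231
d = 45/sqrt(17) = 10.9141

10.9141


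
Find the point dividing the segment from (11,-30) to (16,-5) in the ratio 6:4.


Px = (6*16 + 4*11)/10 = 140/10 = 14.0000
Py = (6*(-5) + 4*(-30))/10 = -150/10 = -15.0000

P = (14.0000, -15.0000)


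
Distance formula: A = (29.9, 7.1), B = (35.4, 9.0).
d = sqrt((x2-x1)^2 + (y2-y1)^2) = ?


dx = 35.4 - 29.9 = 5.5
dy = 9.0 - 7.1 = 1.9
d = sqrt(30.25 + 3.61) = sqrt(33.86) = 5.8189

5.8189


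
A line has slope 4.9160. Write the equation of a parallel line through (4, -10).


Parallel lines have equal slopes.
m2 = 4.9160
b2 = -10 - 4.9160*4 = -29.6640

y = 4.9160x - 29.6640


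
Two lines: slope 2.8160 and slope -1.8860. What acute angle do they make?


m1-m2 = 4.702
1+m1*m2 = -4.310976
tan(theta) = |4.702/(-4.310976)| = 1.090704
theta = arctan(|4.702/(-4.310976)|) = 47.4842 degrees (acute angle)

47.4842 degrees


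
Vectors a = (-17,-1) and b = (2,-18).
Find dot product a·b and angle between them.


a·b = -17*2 - 1*(-18) = -34 + 18 = -16
|a| = sqrt(289+1) = 17.0294
|b| = sqrt(4+324) = 18.1108
cos(theta) = -16/(sqrt(290)*sqrt(328)) = -16/sqrt(95120) = -0.051878
theta = arccos(-16/sqrt(95120)) = 92.9737 degrees

a·b = -16, theta = 92.9737 deg


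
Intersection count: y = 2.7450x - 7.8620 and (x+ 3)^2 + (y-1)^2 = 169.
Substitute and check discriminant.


Substitute y = 2.7450x - 7.8620: (x+ 3)^2 + (2.7450x- 7.8620-1)^2 = 169
Expand to Ax^2 + Bx + C = 0, where b-k = -8.862
A = 1+m^2 = 8.535025
B = 2(m(b-k) - h) = 2(2.7450*(-8.862) + 3) = -42.65238
C = h^2 + (b-k)^2 - r^2 = 9 + 78.535044 - 169 = -81.464956
disc = B^2-4AC = 1819.2255 + 2781.2217 = 4600.4472
disc > 0

2 intersection points


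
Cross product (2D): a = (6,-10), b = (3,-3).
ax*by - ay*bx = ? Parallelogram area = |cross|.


cross = 6*(-3) + 10*3 = -18 + 30 = 12
Parallelogram area = |12| = 12

cross = 12, parallelogram area = 12


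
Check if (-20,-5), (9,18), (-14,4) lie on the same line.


-20*(18-4) + 9*(4+ 5) - 14*(-5-18)
= -280 + 81 + 322 = 123

No, not collinear (determinant = 123)


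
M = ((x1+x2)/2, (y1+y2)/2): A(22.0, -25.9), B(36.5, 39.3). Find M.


Mx = (22.0 + 36.5)/2 = 58.5/2 = 29.2500
My = (-25.9 + 39.3)/2 = 13.4/2 = 6.7000

(29.2500, 6.7000)


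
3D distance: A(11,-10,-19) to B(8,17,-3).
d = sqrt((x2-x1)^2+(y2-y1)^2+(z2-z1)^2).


dx=-3, dy=27, dz=16
d = sqrt(9+729+256) = sqrt(994) = 31.5278

31.5278


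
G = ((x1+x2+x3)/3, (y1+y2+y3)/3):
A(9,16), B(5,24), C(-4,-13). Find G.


Gx = (9+5- 4)/3 = 10/3 = 3.3333
Gy = (16+24- 13)/3 = 27/3 = 9.0000

G = (3.3333, 9.0000)


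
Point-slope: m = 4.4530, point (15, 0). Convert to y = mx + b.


y - 0 = 4.4530(x - 15)
y = 4.4530x + 0 - 4.4530*15
y = 4.4530x - 66.7950

y = 4.4530x - 66.7950


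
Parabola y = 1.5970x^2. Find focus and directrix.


a = 1.5970
1/(4a) = 0.1565
Focus = (0, 0.1565)
Directrix: y = -0.1565

Focus = (0, 0.1565), Directrix: y = -0.1565


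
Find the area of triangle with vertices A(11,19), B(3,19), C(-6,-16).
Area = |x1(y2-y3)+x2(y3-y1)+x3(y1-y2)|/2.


11*(19+ 16) = 385
3*(-16-19) = -105
-6*(19-19) = 0
sum = 280
Area = |280|/2 = 140.0000

140.0000 sq units


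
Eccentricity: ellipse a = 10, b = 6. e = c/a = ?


c = sqrt(100-36) = sqrt(64) = 8.0000
e = c/a = 8/10 = 0.8000

e = 0.8000


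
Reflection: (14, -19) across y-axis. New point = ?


Reflection rule for y-axis: (-x, y)
(14, -19) -> (-14, -19)

(-14, -19)


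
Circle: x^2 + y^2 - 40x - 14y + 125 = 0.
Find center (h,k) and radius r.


h = -D/2 = 40/2 = 20
k = -E/2 = 14/2 = 7
r^2 = h^2 + k^2 - F = 400 + 49 - 125 = 324
r = 18

Center (20, 7), radius = 18


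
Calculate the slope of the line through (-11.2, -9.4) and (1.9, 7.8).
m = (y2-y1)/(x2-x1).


dy = 7.8 + 9.4 = 17.2
dx = 1.9 + 11.2 = 13.1
m = 17.2/13.1 = 1.3130

m = 1.3130


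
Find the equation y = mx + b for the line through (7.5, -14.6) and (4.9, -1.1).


m = (13.5)/(-2.6) = -5.1923
b = y1 - m*x1 = -14.6 - (13.5*7.5)/(-2.6) = -14.6 + 38.9423 = 24.3423

y = -5.1923x + 24.3423


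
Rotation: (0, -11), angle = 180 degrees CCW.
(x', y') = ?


cos(180) = -1, sin(180) = 0
x' = 0*(-1) + 11*0 = 0
y' = 0*0 - 11*(-1) = 11

(0, 11)


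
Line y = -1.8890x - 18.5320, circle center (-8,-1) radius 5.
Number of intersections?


Substitute y = -1.8890x - 18.5320: (x+ 8)^2 + (-1.8890x- 18.5320+ 1)^2 = 25
Expand to Ax^2 + Bx + C = 0, where b-k = -17.532
A = 1+m^2 = 4.568321
B = 2(m(b-k) - h) = 2(-1.8890*(-17.532) + 8) = 82.235896
C = h^2 + (b-k)^2 - r^2 = 64 + 307.371024 - 25 = 346.371024
disc = B^2-4AC = 6762.7426 - 6329.3361 = 433.4065
disc > 0

2 intersection points


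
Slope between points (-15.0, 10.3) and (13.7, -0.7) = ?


dy = -0.7 - 10.3 = -11.0
dx = 13.7 + 15.0 = 28.7
m = -11.0/28.7 = -0.3833

m = -0.3833


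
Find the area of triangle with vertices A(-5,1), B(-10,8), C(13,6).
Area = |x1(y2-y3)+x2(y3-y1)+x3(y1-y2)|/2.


-5*(8-6) = -10
-10*(6-1) = -50
13*(1-8) = -91
sum = -151
Area = |-151|/2 = 75.5000

75.5000 sq units


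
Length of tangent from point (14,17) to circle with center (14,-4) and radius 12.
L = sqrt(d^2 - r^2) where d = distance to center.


d = sqrt((14-14)^2 + (17+ 4)^2) = sqrt(0+441) = 21.0000
L = sqrt(441.0000 - 144) = sqrt(297.0000) = 17.2337

17.2337


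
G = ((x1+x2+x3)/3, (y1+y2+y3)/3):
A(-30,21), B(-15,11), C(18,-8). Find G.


Gx = (-30- 15+18)/3 = -27/3 = -9.0000
Gy = (21+11- 8)/3 = 24/3 = 8.0000

G = (-9.0000, 8.0000)


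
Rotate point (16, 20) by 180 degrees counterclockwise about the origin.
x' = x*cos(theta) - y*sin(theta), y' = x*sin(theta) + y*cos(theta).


cos(180) = -1, sin(180) = 0
x' = 16*(-1) - 20*0 = -16
y' = 16*0 + 20*(-1) = -20

(-16, -20)


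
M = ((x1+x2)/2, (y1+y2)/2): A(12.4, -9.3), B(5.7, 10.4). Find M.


Mx = (12.4 + 5.7)/2 = 18.1/2 = 9.0500
My = (-9.3 + 10.4)/2 = 1.1/2 = 0.5500

(9.0500, 0.5500)


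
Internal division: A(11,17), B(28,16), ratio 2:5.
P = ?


Px = (2*28 + 5*11)/7 = 111/7 = 15.8571
Py = (2*16 + 5*17)/7 = 117/7 = 16.7143

P = (15.8571, 16.7143)


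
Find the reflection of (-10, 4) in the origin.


Reflection rule for origin: (-x, -y)
(-10, 4) -> (10, -4)

(10, -4)


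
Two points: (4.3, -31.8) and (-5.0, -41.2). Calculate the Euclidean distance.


dx = -5.0 - 4.3 = -9.3
dy = -41.2 + 31.8 = -9.4
d = sqrt(86.49 + 88.36) = sqrt(174.85) = 13.2231

13.2231


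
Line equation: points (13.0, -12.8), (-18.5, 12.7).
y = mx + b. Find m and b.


m = (25.5)/(-31.5) = -0.8095
b = y1 - m*x1 = -12.8 - (25.5*13.0)/(-31.5) = -12.8 + 10.5238 = -2.2762

y = -0.8095x - 2.2762


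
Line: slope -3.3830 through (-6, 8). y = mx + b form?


y - 8 = -3.3830(x + 6)
y = -3.3830x + 8 + 3.3830*(-6)
y = -3.3830x - 12.2980

y = -3.3830x - 12.2980


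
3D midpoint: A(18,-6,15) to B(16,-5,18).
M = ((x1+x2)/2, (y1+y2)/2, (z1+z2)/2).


Mx = (18+16)/2 = 17.0000
My = (-6- 5)/2 = -5.5000
Mz = (15+18)/2 = 16.5000

M = (17.0000, -5.5000, 16.5000)


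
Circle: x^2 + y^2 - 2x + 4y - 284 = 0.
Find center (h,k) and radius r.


h = -D/2 = 2/2 = 1
k = -E/2 = -4/2 = -2
r^2 = h^2 + k^2 - F = 1 + 4 + 284 = 289
r = 17

Center (1, -2), radius = 17


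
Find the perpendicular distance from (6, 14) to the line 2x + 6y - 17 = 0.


|2*6 + 6*14 - 17| = |79| = 79
sqrt(4 + 36) = sqrt(40) = 6.3246
d = 79/sqrt(40) = 12.4910

12.4910


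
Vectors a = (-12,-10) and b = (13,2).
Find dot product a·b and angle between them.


a·b = -12*13 - 10*2 = -156 - 20 = -176
|a| = sqrt(144+100) = 15.6205
|b| = sqrt(169+4) = 13.1529
cos(theta) = -176/(sqrt(244)*sqrt(173)) = -176/sqrt(42212) = -0.856633
theta = arccos(-176/sqrt(42212)) = 148.9406 degrees

a·b = -176, theta = 148.9406 deg


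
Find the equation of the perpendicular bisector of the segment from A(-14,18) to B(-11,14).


Midpoint = (-12.5, 16)
Slope of AB = dy/dx = -4/3 = -1.3333
Perp slope = -dx/dy = 3/4 = 0.7500
b = My - (perp slope)*Mx = 16 + (3*(-12.5))/(-4) = 16 + 9.3750 = 25.3750

y = 0.7500x + 25.3750


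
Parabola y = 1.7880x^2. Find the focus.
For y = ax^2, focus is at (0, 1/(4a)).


a = 1.7880
4a = 7.1520
focus = (0, 1/7.1520) = (0, 0.1398)

Focus = (0, 0.1398)


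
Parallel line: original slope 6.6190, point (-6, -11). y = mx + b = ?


Parallel lines have equal slopes.
m2 = 6.6190
b2 = -11 - 6.6190*(-6) = 28.7140

y = 6.6190x + 28.7140


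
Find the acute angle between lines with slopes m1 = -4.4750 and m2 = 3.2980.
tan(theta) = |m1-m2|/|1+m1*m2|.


m1-m2 = -7.773
1+m1*m2 = -13.75855
tan(theta) = |-7.773/(-13.75855)| = 0.564958
theta = arctan(|-7.773/(-13.75855)|) = 29.4646 degrees (acute angle)

29.4646 degrees


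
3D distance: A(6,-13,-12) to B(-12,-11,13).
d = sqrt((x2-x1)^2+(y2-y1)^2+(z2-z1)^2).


dx=-18, dy=2, dz=25
d = sqrt(324+4+625) = sqrt(953) = 30.8707

30.8707


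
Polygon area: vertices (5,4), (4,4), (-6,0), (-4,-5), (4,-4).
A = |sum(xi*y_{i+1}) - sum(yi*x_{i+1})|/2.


sum(xi*y_{i+1}) = 5*4 + 4*0 - 6*(-5) - 4*(-4) + 4*4 = 82
sum(yi*x_{i+1}) = 4*4 + 4*(-6) + 0*(-4) - 5*4 - 4*5 = -48
Area = |82 + 48|/2 = 130/2 = 65.0000

65.0000 sq units


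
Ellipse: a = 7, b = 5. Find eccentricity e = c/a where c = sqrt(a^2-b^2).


c = sqrt(49-25) = sqrt(24) = 4.8990
e = c/a = sqrt(24)/7 = 0.6999

e = 0.6999


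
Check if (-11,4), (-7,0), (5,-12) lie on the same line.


-11*(0+ 12) - 7*(-12-4) + 5*(4-0)
= -132 + 112 + 20 = 0

Yes, collinear (determinant = 0)


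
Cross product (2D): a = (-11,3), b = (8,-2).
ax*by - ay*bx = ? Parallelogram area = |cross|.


cross = -11*(-2) - 3*8 = 22 - 24 = -2
Parallelogram area = |-2| = 2

cross = -2, parallelogram area = 2


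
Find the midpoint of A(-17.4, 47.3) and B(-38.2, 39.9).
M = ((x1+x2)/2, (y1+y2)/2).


Mx = (-17.4 - 38.2)/2 = -55.6/2 = -27.8000
My = (47.3 + 39.9)/2 = 87.2/2 = 43.6000

(-27.8000, 43.6000)


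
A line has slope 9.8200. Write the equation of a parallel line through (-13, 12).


Parallel lines have equal slopes.
m2 = 9.8200
b2 = 12 - 9.8200*(-13) = 139.6600

y = 9.8200x + 139.6600


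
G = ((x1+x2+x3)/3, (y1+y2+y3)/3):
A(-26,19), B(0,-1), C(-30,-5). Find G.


Gx = (-26+0- 30)/3 = -56/3 = -18.6667
Gy = (19- 1- 5)/3 = 13/3 = 4.3333

G = (-18.6667, 4.3333)


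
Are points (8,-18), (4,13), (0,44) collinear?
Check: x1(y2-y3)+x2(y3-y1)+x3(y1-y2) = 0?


8*(13-44) + 4*(44+ 18) + 0*(-18-13)
= -248 + 248 + 0 = 0

Yes, collinear (determinant = 0)


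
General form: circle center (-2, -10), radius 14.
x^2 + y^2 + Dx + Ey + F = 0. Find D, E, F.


(x+ 2)^2 + (y+ 10)^2 = 14^2
D = -2h = 4, E = -2k = 20
F = h^2+k^2-r^2 = 4+100-196 = -92

D = 4, E = 20, F = -92


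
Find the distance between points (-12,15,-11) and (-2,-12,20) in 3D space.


dx=10, dy=-27, dz=31
d = sqrt(100+729+961) = sqrt(1790) = 42.3084

42.3084


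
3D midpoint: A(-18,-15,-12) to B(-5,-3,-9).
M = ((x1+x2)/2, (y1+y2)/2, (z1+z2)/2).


Mx = (-18- 5)/2 = -11.5000
My = (-15- 3)/2 = -9.0000
Mz = (-12- 9)/2 = -10.5000

M = (-11.5000, -9.0000, -10.5000)


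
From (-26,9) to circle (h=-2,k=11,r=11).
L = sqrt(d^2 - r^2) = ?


d = sqrt((-26+ 2)^2 + (9-11)^2) = sqrt(576+4) = 24.0832
L = sqrt(580.0000 - 121) = sqrt(459.0000) = 21.4243

21.4243


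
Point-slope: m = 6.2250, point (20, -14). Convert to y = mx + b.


y + 14 = 6.2250(x - 20)
y = 6.2250x - 14 - 6.2250*20
y = 6.2250x - 138.5000

y = 6.2250x - 138.5000


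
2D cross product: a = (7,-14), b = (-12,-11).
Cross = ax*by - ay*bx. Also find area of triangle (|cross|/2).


cross = 7*(-11) + 14*(-12) = -77 - 168 = -245
Triangle area = |-245|/2 = 245/2 = 122.5000

cross = -245, triangle area = 122.5000


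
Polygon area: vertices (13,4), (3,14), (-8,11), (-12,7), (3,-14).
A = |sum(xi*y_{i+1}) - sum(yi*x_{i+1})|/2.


sum(xi*y_{i+1}) = 13*14 + 3*11 - 8*7 - 12*(-14) + 3*4 = 339
sum(yi*x_{i+1}) = 4*3 + 14*(-8) + 11*(-12) + 7*3 - 14*13 = -393
Area = |339 + 393|/2 = 732/2 = 366.0000

366.0000 sq units


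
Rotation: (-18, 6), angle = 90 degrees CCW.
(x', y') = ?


cos(90) = 0, sin(90) = 1
x' = -18*0 - 6*1 = -6
y' = -18*1 + 6*0 = -18

(-6, -18)


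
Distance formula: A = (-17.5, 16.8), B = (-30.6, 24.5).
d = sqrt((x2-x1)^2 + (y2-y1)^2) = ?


dx = -30.6 + 17.5 = -13.1
dy = 24.5 - 16.8 = 7.7
d = sqrt(171.61 + 59.29) = sqrt(230.9) = 15.1954

15.1954


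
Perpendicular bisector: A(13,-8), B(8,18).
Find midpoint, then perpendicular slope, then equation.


Midpoint = (10.5, 5)
Slope of AB = dy/dx = 26/(-5) = -5.2000
Perp slope = -dx/dy = 5/26 = 0.1923
b = My - (perp slope)*Mx = 5 + (-5*10.5)/26 = 5 - 2.0192 = 2.9808

y = 0.1923x + 2.9808


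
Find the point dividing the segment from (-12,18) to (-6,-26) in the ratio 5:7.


Px = (5*(-6) + 7*(-12))/12 = -114/12 = -9.5000
Py = (5*(-26) + 7*18)/12 = -4/12 = -0.3333

P = (-9.5000, -0.3333)


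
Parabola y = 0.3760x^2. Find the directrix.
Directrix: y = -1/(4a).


a = 0.3760
1/(4a) = 0.6649
directrix: y = -0.6649 = -0.6649

y = -0.6649


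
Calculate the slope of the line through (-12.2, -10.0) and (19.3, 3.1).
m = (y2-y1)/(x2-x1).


dy = 3.1 + 10.0 = 13.1
dx = 19.3 + 12.2 = 31.5
m = 13.1/31.5 = 0.4159

m = 0.4159


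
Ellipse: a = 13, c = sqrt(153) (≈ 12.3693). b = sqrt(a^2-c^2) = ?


b^2 = 13^2 - (sqrt(153))^2 = 169 - 153 = 16
b = sqrt(16) = 4

b = 4


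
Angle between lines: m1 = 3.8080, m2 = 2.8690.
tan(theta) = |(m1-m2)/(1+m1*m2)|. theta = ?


m1-m2 = 0.939
1+m1*m2 = 11.925152
tan(theta) = |0.939/11.925152| = 0.078741
theta = arctan(|0.939/11.925152|) = 4.5022 degrees (acute angle)

4.5022 degrees


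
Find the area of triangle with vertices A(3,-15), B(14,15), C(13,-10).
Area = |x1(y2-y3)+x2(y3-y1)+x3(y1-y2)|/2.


3*(15+ 10) = 75
14*(-10+ 15) = 70
13*(-15-15) = -390
sum = -245
Area = |-245|/2 = 122.5000

122.5000 sq units


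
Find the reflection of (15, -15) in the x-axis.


Reflection rule for x-axis: (x, -y)
(15, -15) -> (15, 15)

(15, 15)


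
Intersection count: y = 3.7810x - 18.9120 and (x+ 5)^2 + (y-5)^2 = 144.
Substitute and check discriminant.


Substitute y = 3.7810x - 18.9120: (x+ 5)^2 + (3.7810x- 18.9120-5)^2 = 144
Expand to Ax^2 + Bx + C = 0, where b-k = -23.912
A = 1+m^2 = 15.295961
B = 2(m(b-k) - h) = 2(3.7810*(-23.912) + 5) = -170.822544
C = h^2 + (b-k)^2 - r^2 = 25 + 571.783744 - 144 = 452.783744
disc = B^2-4AC = 29180.3415 - 27703.0500 = 1477.2915
disc > 0

2 intersection points


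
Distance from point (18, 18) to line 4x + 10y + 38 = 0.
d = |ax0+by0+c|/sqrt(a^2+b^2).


|4*18 + 10*18 + 38| = |290| = 290
sqrt(16 + 100) = sqrt(116) = 10.7703
d = 290/sqrt(116) = 26.9258

26.9258


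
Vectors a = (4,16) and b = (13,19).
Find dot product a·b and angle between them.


a·b = 4*13 + 16*19 = 52 + 304 = 356
|a| = sqrt(16+256) = 16.4924
|b| = sqrt(169+361) = 23.0217
cos(theta) = 356/(sqrt(272)*sqrt(530)) = 356/sqrt(144160) = 0.937622
theta = arccos(356/sqrt(144160)) = 20.3441 degrees

a·b = 356, theta = 20.3441 deg


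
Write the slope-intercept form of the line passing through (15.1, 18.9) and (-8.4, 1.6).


m = (-17.3)/(-23.5) = 0.7362
b = y1 - m*x1 = 18.9 - (-17.3*15.1)/(-23.5) = 18.9 - 11.1162 = 7.7838

y = 0.7362x + 7.7838


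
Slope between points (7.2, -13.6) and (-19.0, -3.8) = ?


dy = -3.8 + 13.6 = 9.8
dx = -19.0 - 7.2 = -26.2
m = 9.8/(-26.2) = -0.3740

m = -0.3740


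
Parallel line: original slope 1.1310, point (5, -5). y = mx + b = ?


Parallel lines have equal slopes.
m2 = 1.1310
b2 = -5 - 1.1310*5 = -10.6550

y = 1.1310x - 10.6550


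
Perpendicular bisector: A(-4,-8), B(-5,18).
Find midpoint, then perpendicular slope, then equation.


Midpoint = (-4.5, 5)
Slope of AB = dy/dx = 26/(-1) = -26.0000
Perp slope = -dx/dy = 1/26 = 0.0385
b = My - (perp slope)*Mx = 5 + (-1*(-4.5))/26 = 5 + 0.1731 = 5.1731

y = 0.0385x + 5.1731


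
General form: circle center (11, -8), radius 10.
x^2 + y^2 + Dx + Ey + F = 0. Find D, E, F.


(x-11)^2 + (y+ 8)^2 = 10^2
D = -2h = -22, E = -2k = 16
F = h^2+k^2-r^2 = 121+64-100 = 85

D = -22, E = 16, F = 85


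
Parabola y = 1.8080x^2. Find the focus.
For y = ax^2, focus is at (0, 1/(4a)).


a = 1.8080
4a = 7.2320
focus = (0, 1/7.2320) = (0, 0.1383)

Focus = (0, 0.1383)


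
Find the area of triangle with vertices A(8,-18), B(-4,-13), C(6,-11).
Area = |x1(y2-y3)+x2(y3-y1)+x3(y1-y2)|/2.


8*(-13+ 11) = -16
-4*(-11+ 18) = -28
6*(-18+ 13) = -30
sum = -74
Area = |-74|/2 = 37.0000

37.0000 sq units


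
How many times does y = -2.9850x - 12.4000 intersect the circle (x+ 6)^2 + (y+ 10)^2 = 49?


Substitute y = -2.9850x - 12.4000: (x+ 6)^2 + (-2.9850x- 12.4000+ 10)^2 = 49
Expand to Ax^2 + Bx + C = 0, where b-k = -2.4
A = 1+m^2 = 9.910225
B = 2(m(b-k) - h) = 2(-2.9850*(-2.4) + 6) = 26.328
C = h^2 + (b-k)^2 - r^2 = 36 + 5.76 - 49 = -7.24
disc = B^2-4AC = 693.1636 + 287.0001 = 980.1637
disc > 0

2 intersection points


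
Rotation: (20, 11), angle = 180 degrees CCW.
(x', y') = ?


cos(180) = -1, sin(180) = 0
x' = 20*(-1) - 11*0 = -20
y' = 20*0 + 11*(-1) = -11

(-20, -11)


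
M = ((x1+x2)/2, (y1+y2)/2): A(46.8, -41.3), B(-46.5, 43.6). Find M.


Mx = (46.8 - 46.5)/2 = 0.3/2 = 0.1500
My = (-41.3 + 43.6)/2 = 2.3/2 = 1.1500

(0.1500, 1.1500)


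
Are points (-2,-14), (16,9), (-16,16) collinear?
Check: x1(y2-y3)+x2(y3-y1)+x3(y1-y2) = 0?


-2*(9-16) + 16*(16+ 14) - 16*(-14-9)
= 14 + 480 + 368 = 862

No, not collinear (determinant = 862)


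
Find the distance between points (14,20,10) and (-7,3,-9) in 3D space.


dx=-21, dy=-17, dz=-19
d = sqrt(441+289+361) = sqrt(1091) = 33.0303

33.0303


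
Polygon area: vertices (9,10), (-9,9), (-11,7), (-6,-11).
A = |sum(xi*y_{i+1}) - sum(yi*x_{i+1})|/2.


sum(xi*y_{i+1}) = 9*9 - 9*7 - 11*(-11) - 6*10 = 79
sum(yi*x_{i+1}) = 10*(-9) + 9*(-11) + 7*(-6) - 11*9 = -330
Area = |79 + 330|/2 = 409/2 = 204.5000

204.5000 sq units


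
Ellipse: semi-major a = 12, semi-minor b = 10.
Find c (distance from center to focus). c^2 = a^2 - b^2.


c^2 = 12^2 - 10^2 = 144 - 100 = 44
c = sqrt(44) = 6.6332

c = 6.6332


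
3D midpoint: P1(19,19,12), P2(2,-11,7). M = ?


Mx = (19+2)/2 = 10.5000
My = (19- 11)/2 = 4.0000
Mz = (12+7)/2 = 9.5000

M = (10.5000, 4.0000, 9.5000)


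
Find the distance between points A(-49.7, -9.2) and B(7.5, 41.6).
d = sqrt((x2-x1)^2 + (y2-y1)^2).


dx = 7.5 + 49.7 = 57.2
dy = 41.6 + 9.2 = 50.8
d = sqrt(3271.84 + 2580.64) = sqrt(5852.48) = 76.5015

76.5015


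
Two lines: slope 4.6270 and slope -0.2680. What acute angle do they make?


m1-m2 = 4.895
1+m1*m2 = -0.240036
tan(theta) = |4.895/(-0.240036)| = 20.392774
theta = arctan(|4.895/(-0.240036)|) = 87.1926 degrees (acute angle)

87.1926 degrees


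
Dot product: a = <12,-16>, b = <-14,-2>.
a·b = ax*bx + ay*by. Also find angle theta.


a·b = 12*(-14) - 16*(-2) = -168 + 32 = -136
|a| = sqrt(144+256) = 20.0000
|b| = sqrt(196+4) = 14.1421
cos(theta) = -136/(sqrt(400)*sqrt(200)) = -136/sqrt(80000) = -0.480833
theta = arccos(-136/sqrt(80000)) = 118.7398 degrees

a·b = -136, theta = 118.7398 deg


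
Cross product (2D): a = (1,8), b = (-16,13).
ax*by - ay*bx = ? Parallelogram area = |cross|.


cross = 1*13 - 8*(-16) = 13 + 128 = 141
Parallelogram area = |141| = 141

cross = 141, parallelogram area = 141


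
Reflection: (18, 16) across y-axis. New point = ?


Reflection rule for y-axis: (-x, y)
(18, 16) -> (-18, 16)

(-18, 16)


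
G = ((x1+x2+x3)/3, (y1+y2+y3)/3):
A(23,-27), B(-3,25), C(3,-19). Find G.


Gx = (23- 3+3)/3 = 23/3 = 7.6667
Gy = (-27+25- 19)/3 = -21/3 = -7.0000

G = (7.6667, -7.0000)


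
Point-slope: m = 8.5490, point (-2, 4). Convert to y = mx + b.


y - 4 = 8.5490(x + 2)
y = 8.5490x + 4 - 8.5490*(-2)
y = 8.5490x + 21.0980

y = 8.5490x + 21.0980


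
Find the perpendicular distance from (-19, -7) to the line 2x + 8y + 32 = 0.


|2*(-19) + 8*(-7) + 32| = |-62| = 62
sqrt(4 + 64) = sqrt(68) = 8.2462
d = 62/sqrt(68) = 7.5186

7.5186


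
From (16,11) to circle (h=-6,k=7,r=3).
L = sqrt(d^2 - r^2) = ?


d = sqrt((16+ 6)^2 + (11-7)^2) = sqrt(484+16) = 22.3607
L = sqrt(500.0000 - 9) = sqrt(491.0000) = 22.1585

22.1585
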